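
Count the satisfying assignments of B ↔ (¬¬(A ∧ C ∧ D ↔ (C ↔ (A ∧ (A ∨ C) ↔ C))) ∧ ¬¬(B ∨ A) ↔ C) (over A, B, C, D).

A | B | C | D || (A ∧ C ∧ D) | (A ∨ C) | (A ∧ (A ∨ C)) | ((A ∧ (A ∨ C)) ↔ C) | (C ↔ ((A ∧ (A ∨ C)) ↔ C)) | (B ∨ A) | ¬(B ∨ A) | ¬¬(B ∨ A) | φ
F | F | F | F ||      F      |    F    |       F       |          T          |             F             |    F    |    T     |     F     | F
F | F | F | T ||      F      |    F    |       F       |          T          |             F             |    F    |    T     |     F     | F
F | F | T | F ||      F      |    T    |       F       |          F          |             F             |    F    |    T     |     F     | T
F | F | T | T ||      F      |    T    |       F       |          F          |             F             |    F    |    T     |     F     | T
F | T | F | F ||      F      |    F    |       F       |          T          |             F             |    T    |    F     |     T     | F
F | T | F | T ||      F      |    F    |       F       |          T          |             F             |    T    |    F     |     T     | F
F | T | T | F ||      F      |    T    |       F       |          F          |             F             |    T    |    F     |     T     | T
F | T | T | T ||      F      |    T    |       F       |          F          |             F             |    T    |    F     |     T     | T
T | F | F | F ||      F      |    T    |       T       |          F          |             T             |    T    |    F     |     T     | F
T | F | F | T ||      F      |    T    |       T       |          F          |             T             |    T    |    F     |     T     | F
T | F | T | F ||      F      |    T    |       T       |          T          |             T             |    T    |    F     |     T     | T
T | F | T | T ||      T      |    T    |       T       |          T          |             T             |    T    |    F     |     T     | F
T | T | F | F ||      F      |    T    |       T       |          F          |             T             |    T    |    F     |     T     | T
T | T | F | T ||      F      |    T    |       T       |          F          |             T             |    T    |    F     |     T     | T
T | T | T | F ||      F      |    T    |       T       |          T          |             T             |    T    |    F     |     T     | F
T | T | T | T ||      T      |    T    |       T       |          T          |             T             |    T    |    F     |     T     | T
The formula is true on 8 of the 16 rows.

8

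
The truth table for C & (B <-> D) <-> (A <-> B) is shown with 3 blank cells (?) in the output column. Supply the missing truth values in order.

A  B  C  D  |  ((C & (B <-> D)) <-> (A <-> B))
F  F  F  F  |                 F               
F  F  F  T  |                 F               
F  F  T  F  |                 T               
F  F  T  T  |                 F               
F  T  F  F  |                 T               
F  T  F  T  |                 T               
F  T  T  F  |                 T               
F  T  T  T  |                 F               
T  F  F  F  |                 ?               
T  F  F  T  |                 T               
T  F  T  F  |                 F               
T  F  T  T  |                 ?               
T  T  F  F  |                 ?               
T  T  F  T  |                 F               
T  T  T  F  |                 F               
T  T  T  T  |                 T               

Row A=T, B=F, C=F, D=F: (C & (B <-> D)) = F, (A <-> B) = F, so ((C & (B <-> D)) <-> (A <-> B)) = T.
Row A=T, B=F, C=T, D=T: (C & (B <-> D)) = F, (A <-> B) = F, so ((C & (B <-> D)) <-> (A <-> B)) = T.
Row A=T, B=T, C=F, D=F: (C & (B <-> D)) = F, (A <-> B) = T, so ((C & (B <-> D)) <-> (A <-> B)) = F.

T, T, F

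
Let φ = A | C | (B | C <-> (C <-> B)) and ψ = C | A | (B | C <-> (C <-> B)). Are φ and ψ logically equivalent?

A  B  C  |  φ  ψ
T  T  T  |  T  T
T  T  F  |  T  T
T  F  T  |  T  T
T  F  F  |  T  T
F  T  T  |  T  T
F  T  F  |  F  F
F  F  T  |  T  T
F  F  F  |  F  F
The columns for φ and ψ agree on every row, so they are logically equivalent.

equivalent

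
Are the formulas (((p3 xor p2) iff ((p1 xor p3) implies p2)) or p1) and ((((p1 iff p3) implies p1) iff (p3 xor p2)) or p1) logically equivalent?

not equivalent

p1 | p2 | p3 | φ | ψ
-- | -- | -- | - | -
F  | F  | F  | F | T
F  | F  | T  | F | T
F  | T  | F  | T | F
F  | T  | T  | F | F
T  | F  | F  | T | T
T  | F  | T  | T | T
T  | T  | F  | T | T
T  | T  | T  | T | T
The columns differ at p1=F, p2=F, p3=F (φ=F, ψ=T), so they are not equivalent.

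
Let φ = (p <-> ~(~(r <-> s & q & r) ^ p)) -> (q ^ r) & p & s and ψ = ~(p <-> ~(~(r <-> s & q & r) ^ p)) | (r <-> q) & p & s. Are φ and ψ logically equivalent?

not equivalent

p | q | r | s | φ | ψ
- | - | - | - | - | -
T | T | T | T | T | T
T | T | T | F | F | F
T | T | F | T | T | T
T | T | F | F | T | T
T | F | T | T | T | F
T | F | T | F | F | F
T | F | F | T | T | T
T | F | F | F | T | T
F | T | T | T | T | T
F | T | T | F | F | F
F | T | F | T | T | T
F | T | F | F | T | T
F | F | T | T | F | F
F | F | T | F | F | F
F | F | F | T | T | T
F | F | F | F | T | T
The columns differ at p=T, q=F, r=T, s=T (φ=T, ψ=F), so they are not equivalent.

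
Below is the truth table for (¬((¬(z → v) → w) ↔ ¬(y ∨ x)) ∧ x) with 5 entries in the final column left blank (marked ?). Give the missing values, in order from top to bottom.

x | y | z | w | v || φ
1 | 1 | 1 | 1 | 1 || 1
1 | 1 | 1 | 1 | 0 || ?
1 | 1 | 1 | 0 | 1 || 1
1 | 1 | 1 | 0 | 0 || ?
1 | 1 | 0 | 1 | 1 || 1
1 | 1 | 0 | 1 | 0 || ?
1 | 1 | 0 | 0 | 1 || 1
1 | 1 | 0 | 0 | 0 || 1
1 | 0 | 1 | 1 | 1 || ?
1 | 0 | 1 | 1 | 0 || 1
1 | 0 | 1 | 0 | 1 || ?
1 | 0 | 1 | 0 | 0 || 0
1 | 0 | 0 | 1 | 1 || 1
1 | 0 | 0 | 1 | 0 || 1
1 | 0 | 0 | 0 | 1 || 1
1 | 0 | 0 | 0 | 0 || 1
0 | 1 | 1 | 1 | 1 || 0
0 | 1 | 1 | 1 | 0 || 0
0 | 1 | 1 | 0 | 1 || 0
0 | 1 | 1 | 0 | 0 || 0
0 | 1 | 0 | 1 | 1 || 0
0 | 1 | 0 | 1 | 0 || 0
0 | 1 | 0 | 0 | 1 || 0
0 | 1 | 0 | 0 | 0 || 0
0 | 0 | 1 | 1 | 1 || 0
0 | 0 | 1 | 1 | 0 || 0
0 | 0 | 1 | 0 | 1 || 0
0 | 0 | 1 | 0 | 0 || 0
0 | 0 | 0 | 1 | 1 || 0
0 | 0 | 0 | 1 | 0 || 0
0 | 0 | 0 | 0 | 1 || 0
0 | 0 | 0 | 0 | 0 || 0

1, 0, 1, 1, 1

Row x=1, y=1, z=1, w=1, v=0: ¬((¬(z → v) → w) ↔ ¬(y ∨ x)) = 1, so the formula = 1.
Row x=1, y=1, z=1, w=0, v=0: ¬((¬(z → v) → w) ↔ ¬(y ∨ x)) = 0, so the formula = 0.
Row x=1, y=1, z=0, w=1, v=0: ¬((¬(z → v) → w) ↔ ¬(y ∨ x)) = 1, so the formula = 1.
Row x=1, y=0, z=1, w=1, v=1: ¬((¬(z → v) → w) ↔ ¬(y ∨ x)) = 1, so the formula = 1.
Row x=1, y=0, z=1, w=0, v=1: ¬((¬(z → v) → w) ↔ ¬(y ∨ x)) = 1, so the formula = 1.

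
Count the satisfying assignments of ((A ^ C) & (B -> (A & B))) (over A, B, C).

3

A | B | C || (A ^ C) | (A & B) | (B -> (A & B)) | ((A ^ C) & (B -> (A & B)))
F | F | F ||    F    |    F    |       T        |             F             
F | F | T ||    T    |    F    |       T        |             T             
F | T | F ||    F    |    F    |       F        |             F             
F | T | T ||    T    |    F    |       F        |             F             
T | F | F ||    T    |    F    |       T        |             T             
T | F | T ||    F    |    F    |       T        |             F             
T | T | F ||    T    |    T    |       T        |             T             
T | T | T ||    F    |    T    |       T        |             F             
The formula is true on 3 of the 8 rows.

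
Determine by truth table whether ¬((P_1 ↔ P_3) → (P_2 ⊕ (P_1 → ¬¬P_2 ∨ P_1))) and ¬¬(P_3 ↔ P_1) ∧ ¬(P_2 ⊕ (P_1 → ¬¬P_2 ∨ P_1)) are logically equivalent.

equivalent

P_1 | P_2 | P_3 | φ | ψ
--- | --- | --- | - | -
 T  |  T  |  T  | T | T
 T  |  T  |  F  | F | F
 T  |  F  |  T  | F | F
 T  |  F  |  F  | F | F
 F  |  T  |  T  | F | F
 F  |  T  |  F  | T | T
 F  |  F  |  T  | F | F
 F  |  F  |  F  | F | F
The columns for φ and ψ agree on every row, so they are logically equivalent.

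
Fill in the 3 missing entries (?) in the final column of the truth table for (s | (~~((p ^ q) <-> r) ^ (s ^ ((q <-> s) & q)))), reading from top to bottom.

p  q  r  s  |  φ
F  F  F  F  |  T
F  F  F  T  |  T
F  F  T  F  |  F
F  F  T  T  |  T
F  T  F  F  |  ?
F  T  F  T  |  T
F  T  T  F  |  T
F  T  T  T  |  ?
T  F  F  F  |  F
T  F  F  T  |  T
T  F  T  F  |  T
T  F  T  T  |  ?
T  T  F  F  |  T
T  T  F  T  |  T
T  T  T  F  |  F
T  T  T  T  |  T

F, T, T

Row p=F, q=T, r=F, s=F: (~~((p ^ q) <-> r) ^ (s ^ ((q <-> s) & q))) = F, so the formula = F.
Row p=F, q=T, r=T, s=T: (~~((p ^ q) <-> r) ^ (s ^ ((q <-> s) & q))) = T, so the formula = T.
Row p=T, q=F, r=T, s=T: (~~((p ^ q) <-> r) ^ (s ^ ((q <-> s) & q))) = F, so the formula = T.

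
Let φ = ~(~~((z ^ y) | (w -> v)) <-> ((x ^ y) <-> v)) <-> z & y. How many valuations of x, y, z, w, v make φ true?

x | y | z | w | v | φ
- | - | - | - | - | -
T | T | T | T | T | T
T | T | T | T | F | T
T | T | T | F | T | T
T | T | T | F | F | F
T | T | F | T | T | F
T | T | F | T | F | T
T | T | F | F | T | F
T | T | F | F | F | T
T | F | T | T | T | T
T | F | T | T | F | F
T | F | T | F | T | T
T | F | T | F | F | F
T | F | F | T | T | T
T | F | F | T | F | T
T | F | F | F | T | T
T | F | F | F | F | F
F | T | T | T | T | F
F | T | T | T | F | F
F | T | T | F | T | F
F | T | T | F | F | T
F | T | F | T | T | T
F | T | F | T | F | F
F | T | F | F | T | T
F | T | F | F | F | F
F | F | T | T | T | F
F | F | T | T | F | T
F | F | T | F | T | F
F | F | T | F | F | T
F | F | F | T | T | F
F | F | F | T | F | F
F | F | F | F | T | F
F | F | F | F | F | T
The formula is true on 16 of the 32 rows.

16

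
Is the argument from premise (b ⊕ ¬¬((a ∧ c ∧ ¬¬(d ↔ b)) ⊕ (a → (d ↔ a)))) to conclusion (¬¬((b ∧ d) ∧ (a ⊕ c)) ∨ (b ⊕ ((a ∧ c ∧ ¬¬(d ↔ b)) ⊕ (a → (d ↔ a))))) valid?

a  b  c  d  |  φ  ψ
T  T  T  T  |  T  T
T  T  T  F  |  T  T
T  T  F  T  |  F  T
T  T  F  F  |  T  T
T  F  T  T  |  T  T
T  F  T  F  |  T  T
T  F  F  T  |  T  T
T  F  F  F  |  F  F
F  T  T  T  |  F  T
F  T  T  F  |  F  F
F  T  F  T  |  F  F
F  T  F  F  |  F  F
F  F  T  T  |  T  T
F  F  T  F  |  T  T
F  F  F  T  |  T  T
F  F  F  F  |  T  T
In every row where φ is true, ψ is also true, so φ ⊨ ψ.

yes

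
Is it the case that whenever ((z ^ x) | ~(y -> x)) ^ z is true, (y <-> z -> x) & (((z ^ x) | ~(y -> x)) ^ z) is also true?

x | y | z || φ | ψ
T | T | T || T | T
T | T | F || T | T
T | F | T || T | F
T | F | F || T | F
F | T | T || F | F
F | T | F || T | T
F | F | T || F | F
F | F | F || F | F
At x=T, y=F, z=T we have φ true but ψ false, so φ does not entail ψ.

no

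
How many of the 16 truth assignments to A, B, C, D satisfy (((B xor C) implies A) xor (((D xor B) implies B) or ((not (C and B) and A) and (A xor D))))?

6

A  B  C  D  |  (B xor C)  ((B xor C) implies A)  (D xor B)  ((D xor B) implies B)  (C and B)  not (C and B)  (not (C and B) and A)  (A xor D)  φ
F  F  F  F  |      F                T                F                T                F            T                  F                F      F
F  F  F  T  |      F                T                T                F                F            T                  F                T      T
F  F  T  F  |      T                F                F                T                F            T                  F                F      T
F  F  T  T  |      T                F                T                F                F            T                  F                T      F
F  T  F  F  |      T                F                T                T                F            T                  F                F      T
F  T  F  T  |      T                F                F                T                F            T                  F                T      T
F  T  T  F  |      F                T                T                T                T            F                  F                F      F
F  T  T  T  |      F                T                F                T                T            F                  F                T      F
T  F  F  F  |      F                T                F                T                F            T                  T                T      F
T  F  F  T  |      F                T                T                F                F            T                  T                F      T
T  F  T  F  |      T                T                F                T                F            T                  T                T      F
T  F  T  T  |      T                T                T                F                F            T                  T                F      T
T  T  F  F  |      T                T                T                T                F            T                  T                T      F
T  T  F  T  |      T                T                F                T                F            T                  T                F      F
T  T  T  F  |      F                T                T                T                T            F                  F                T      F
T  T  T  T  |      F                T                F                T                T            F                  F                F      F
The formula is true on 6 of the 16 rows.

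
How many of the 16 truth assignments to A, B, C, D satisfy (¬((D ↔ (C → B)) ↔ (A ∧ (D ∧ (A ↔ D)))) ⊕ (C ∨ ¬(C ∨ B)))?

8

A  B  C  D  |  (C → B)  (D ↔ (C → B))  (A ↔ D)  (D ∧ (A ↔ D))  (A ∧ (D ∧ (A ↔ D)))  (C ∨ B)  ¬(C ∨ B)  (C ∨ ¬(C ∨ B))  φ
T  T  T  T  |     T           T           T           T                 T              T        F            T         T
T  T  T  F  |     T           F           F           F                 F              T        F            T         T
T  T  F  T  |     T           T           T           T                 T              T        F            F         F
T  T  F  F  |     T           F           F           F                 F              T        F            F         F
T  F  T  T  |     F           F           T           T                 T              T        F            T         F
T  F  T  F  |     F           T           F           F                 F              T        F            T         F
T  F  F  T  |     T           T           T           T                 T              F        T            T         T
T  F  F  F  |     T           F           F           F                 F              F        T            T         T
F  T  T  T  |     T           T           F           F                 F              T        F            T         F
F  T  T  F  |     T           F           T           F                 F              T        F            T         T
F  T  F  T  |     T           T           F           F                 F              T        F            F         T
F  T  F  F  |     T           F           T           F                 F              T        F            F         F
F  F  T  T  |     F           F           F           F                 F              T        F            T         T
F  F  T  F  |     F           T           T           F                 F              T        F            T         F
F  F  F  T  |     T           T           F           F                 F              F        T            T         F
F  F  F  F  |     T           F           T           F                 F              F        T            T         T
The formula is true on 8 of the 16 rows.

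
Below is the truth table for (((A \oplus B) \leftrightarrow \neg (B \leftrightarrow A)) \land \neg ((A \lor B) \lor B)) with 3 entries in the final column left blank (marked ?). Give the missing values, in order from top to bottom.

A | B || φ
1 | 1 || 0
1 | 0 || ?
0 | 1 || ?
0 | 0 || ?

0, 0, 1

Row A=1, B=0: ((A \oplus B) \leftrightarrow \neg (B \leftrightarrow A)) = 1, \neg ((A \lor B) \lor B) = 0, so the formula = 0.
Row A=0, B=1: ((A \oplus B) \leftrightarrow \neg (B \leftrightarrow A)) = 1, \neg ((A \lor B) \lor B) = 0, so the formula = 0.
Row A=0, B=0: ((A \oplus B) \leftrightarrow \neg (B \leftrightarrow A)) = 1, \neg ((A \lor B) \lor B) = 1, so the formula = 1.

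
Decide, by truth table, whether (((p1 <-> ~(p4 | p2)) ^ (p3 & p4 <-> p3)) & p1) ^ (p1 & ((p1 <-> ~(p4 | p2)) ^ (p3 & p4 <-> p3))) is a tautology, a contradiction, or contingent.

p1  p2  p3  p4     (p4 | p2)  ~(p4 | p2)  (p1 <-> ~(p4 | p2))  (p3 & p4)  ((p3 & p4) <-> p3)  φ
1   1   1   1          1          0                0               1              1           0
1   1   1   0          1          0                0               0              0           0
1   1   0   1          1          0                0               0              1           0
1   1   0   0          1          0                0               0              1           0
1   0   1   1          1          0                0               1              1           0
1   0   1   0          0          1                1               0              0           0
1   0   0   1          1          0                0               0              1           0
1   0   0   0          0          1                1               0              1           0
0   1   1   1          1          0                1               1              1           0
0   1   1   0          1          0                1               0              0           0
0   1   0   1          1          0                1               0              1           0
0   1   0   0          1          0                1               0              1           0
0   0   1   1          1          0                1               1              1           0
0   0   1   0          0          1                0               0              0           0
0   0   0   1          1          0                1               0              1           0
0   0   0   0          0          1                0               0              1           0
Every row is 0, so the formula is a contradiction.

contradiction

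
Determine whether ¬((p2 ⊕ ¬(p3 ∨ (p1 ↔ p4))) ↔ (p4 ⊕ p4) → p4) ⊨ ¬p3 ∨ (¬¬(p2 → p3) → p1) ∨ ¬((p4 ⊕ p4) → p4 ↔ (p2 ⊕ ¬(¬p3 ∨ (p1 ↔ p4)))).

p1 | p2 | p3 | p4 | φ | ψ
-- | -- | -- | -- | - | -
0  | 0  | 0  | 0  | 1 | 1
0  | 0  | 0  | 1  | 0 | 1
0  | 0  | 1  | 0  | 1 | 1
0  | 0  | 1  | 1  | 1 | 0
0  | 1  | 0  | 0  | 0 | 1
0  | 1  | 0  | 1  | 1 | 1
0  | 1  | 1  | 0  | 0 | 0
0  | 1  | 1  | 1  | 0 | 1
1  | 0  | 0  | 0  | 0 | 1
1  | 0  | 0  | 1  | 1 | 1
1  | 0  | 1  | 0  | 1 | 1
1  | 0  | 1  | 1  | 1 | 1
1  | 1  | 0  | 0  | 1 | 1
1  | 1  | 0  | 1  | 0 | 1
1  | 1  | 1  | 0  | 0 | 1
1  | 1  | 1  | 1  | 0 | 1
At p1=0, p2=0, p3=1, p4=1 we have φ true but ψ false, so φ does not entail ψ.

no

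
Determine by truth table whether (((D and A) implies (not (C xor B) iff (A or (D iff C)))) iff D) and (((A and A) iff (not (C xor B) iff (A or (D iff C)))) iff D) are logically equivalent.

A  B  C  D  |  φ  ψ
F  F  F  F  |  F  T
F  F  F  T  |  T  T
F  F  T  F  |  F  T
F  F  T  T  |  T  T
F  T  F  F  |  F  F
F  T  F  T  |  T  F
F  T  T  F  |  F  F
F  T  T  T  |  T  F
T  F  F  F  |  F  F
T  F  F  T  |  T  T
T  F  T  F  |  F  T
T  F  T  T  |  F  F
T  T  F  F  |  F  T
T  T  F  T  |  F  F
T  T  T  F  |  F  F
T  T  T  T  |  T  T
The columns differ at A=F, B=F, C=F, D=F (φ=F, ψ=T), so they are not equivalent.

not equivalent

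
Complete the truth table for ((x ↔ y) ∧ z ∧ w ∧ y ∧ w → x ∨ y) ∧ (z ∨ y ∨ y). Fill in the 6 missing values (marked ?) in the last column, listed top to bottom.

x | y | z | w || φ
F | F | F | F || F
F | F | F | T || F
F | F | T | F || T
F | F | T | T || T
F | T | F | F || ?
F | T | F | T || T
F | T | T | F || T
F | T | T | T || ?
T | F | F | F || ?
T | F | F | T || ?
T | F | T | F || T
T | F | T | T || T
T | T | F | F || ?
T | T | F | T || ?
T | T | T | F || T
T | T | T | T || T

T, T, F, F, T, T

Row x=F, y=T, z=F, w=F: ((x ↔ y) ∧ z ∧ w ∧ y ∧ w → x ∨ y) = T, (z ∨ y ∨ y) = T, so the formula = T.
Row x=F, y=T, z=T, w=T: ((x ↔ y) ∧ z ∧ w ∧ y ∧ w → x ∨ y) = T, (z ∨ y ∨ y) = T, so the formula = T.
Row x=T, y=F, z=F, w=F: ((x ↔ y) ∧ z ∧ w ∧ y ∧ w → x ∨ y) = T, (z ∨ y ∨ y) = F, so the formula = F.
Row x=T, y=F, z=F, w=T: ((x ↔ y) ∧ z ∧ w ∧ y ∧ w → x ∨ y) = T, (z ∨ y ∨ y) = F, so the formula = F.
Row x=T, y=T, z=F, w=F: ((x ↔ y) ∧ z ∧ w ∧ y ∧ w → x ∨ y) = T, (z ∨ y ∨ y) = T, so the formula = T.
Row x=T, y=T, z=F, w=T: ((x ↔ y) ∧ z ∧ w ∧ y ∧ w → x ∨ y) = T, (z ∨ y ∨ y) = T, so the formula = T.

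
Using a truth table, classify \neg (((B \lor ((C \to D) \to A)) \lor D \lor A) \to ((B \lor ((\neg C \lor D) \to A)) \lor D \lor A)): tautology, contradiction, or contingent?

  A   |   B   |   C   |   D   ||   φ  
 True |  True |  True |  True || False
 True |  True |  True | False || False
 True |  True | False |  True || False
 True |  True | False | False || False
 True | False |  True |  True || False
 True | False |  True | False || False
 True | False | False |  True || False
 True | False | False | False || False
False |  True |  True |  True || False
False |  True |  True | False || False
False |  True | False |  True || False
False |  True | False | False || False
False | False |  True |  True || False
False | False |  True | False || False
False | False | False |  True || False
False | False | False | False || False
Every row is False, so the formula is a contradiction.

contradiction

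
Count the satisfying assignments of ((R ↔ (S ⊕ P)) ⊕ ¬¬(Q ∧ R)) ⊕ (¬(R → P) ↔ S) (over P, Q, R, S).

8

P | Q | R | S | (S ⊕ P) | (R ↔ (S ⊕ P)) | (Q ∧ R) | ¬(Q ∧ R) | ¬¬(Q ∧ R) | ((R ↔ (S ⊕ P)) ⊕ ¬¬(Q ∧ R)) | (R → P) | ¬(R → P) | (¬(R → P) ↔ S) | φ
- | - | - | - | ------- | ------------- | ------- | -------- | --------- | --------------------------- | ------- | -------- | -------------- | -
T | T | T | T |    F    |       F       |    T    |    F     |     T     |              T              |    T    |    F     |       F        | T
T | T | T | F |    T    |       T       |    T    |    F     |     T     |              F              |    T    |    F     |       T        | T
T | T | F | T |    F    |       T       |    F    |    T     |     F     |              T              |    T    |    F     |       F        | T
T | T | F | F |    T    |       F       |    F    |    T     |     F     |              F              |    T    |    F     |       T        | T
T | F | T | T |    F    |       F       |    F    |    T     |     F     |              F              |    T    |    F     |       F        | F
T | F | T | F |    T    |       T       |    F    |    T     |     F     |              T              |    T    |    F     |       T        | F
T | F | F | T |    F    |       T       |    F    |    T     |     F     |              T              |    T    |    F     |       F        | T
T | F | F | F |    T    |       F       |    F    |    T     |     F     |              F              |    T    |    F     |       T        | T
F | T | T | T |    T    |       T       |    T    |    F     |     T     |              F              |    F    |    T     |       T        | T
F | T | T | F |    F    |       F       |    T    |    F     |     T     |              T              |    F    |    T     |       F        | T
F | T | F | T |    T    |       F       |    F    |    T     |     F     |              F              |    T    |    F     |       F        | F
F | T | F | F |    F    |       T       |    F    |    T     |     F     |              T              |    T    |    F     |       T        | F
F | F | T | T |    T    |       T       |    F    |    T     |     F     |              T              |    F    |    T     |       T        | F
F | F | T | F |    F    |       F       |    F    |    T     |     F     |              F              |    F    |    T     |       F        | F
F | F | F | T |    T    |       F       |    F    |    T     |     F     |              F              |    T    |    F     |       F        | F
F | F | F | F |    F    |       T       |    F    |    T     |     F     |              T              |    T    |    F     |       T        | F
The formula is true on 8 of the 16 rows.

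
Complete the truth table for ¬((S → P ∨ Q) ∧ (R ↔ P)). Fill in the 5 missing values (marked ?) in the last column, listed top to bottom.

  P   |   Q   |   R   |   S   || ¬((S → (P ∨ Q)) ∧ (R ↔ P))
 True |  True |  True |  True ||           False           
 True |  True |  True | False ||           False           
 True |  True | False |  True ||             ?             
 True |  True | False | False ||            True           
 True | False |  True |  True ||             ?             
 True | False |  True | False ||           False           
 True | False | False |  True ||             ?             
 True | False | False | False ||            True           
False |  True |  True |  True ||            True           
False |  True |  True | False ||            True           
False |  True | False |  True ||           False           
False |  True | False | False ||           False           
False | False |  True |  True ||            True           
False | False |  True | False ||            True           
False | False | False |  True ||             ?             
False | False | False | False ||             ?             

Row P=True, Q=True, R=False, S=True: (S → P ∨ Q) = True, (R ↔ P) = False, ((S → P ∨ Q) ∧ (R ↔ P)) = False, so ¬((S → (P ∨ Q)) ∧ (R ↔ P)) = True.
Row P=True, Q=False, R=True, S=True: (S → P ∨ Q) = True, (R ↔ P) = True, ((S → P ∨ Q) ∧ (R ↔ P)) = True, so ¬((S → (P ∨ Q)) ∧ (R ↔ P)) = False.
Row P=True, Q=False, R=False, S=True: (S → P ∨ Q) = True, (R ↔ P) = False, ((S → P ∨ Q) ∧ (R ↔ P)) = False, so ¬((S → (P ∨ Q)) ∧ (R ↔ P)) = True.
Row P=False, Q=False, R=False, S=True: (S → P ∨ Q) = False, (R ↔ P) = True, ((S → P ∨ Q) ∧ (R ↔ P)) = False, so ¬((S → (P ∨ Q)) ∧ (R ↔ P)) = True.
Row P=False, Q=False, R=False, S=False: (S → P ∨ Q) = True, (R ↔ P) = True, ((S → P ∨ Q) ∧ (R ↔ P)) = True, so ¬((S → (P ∨ Q)) ∧ (R ↔ P)) = False.

True, False, True, True, False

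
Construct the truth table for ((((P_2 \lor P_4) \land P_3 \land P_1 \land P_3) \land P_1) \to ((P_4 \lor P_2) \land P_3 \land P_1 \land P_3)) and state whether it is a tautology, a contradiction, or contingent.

tautology

 P_1  |  P_2  |  P_3  |  P_4  |   φ  
----- | ----- | ----- | ----- | -----
 True |  True |  True |  True |  True
 True |  True |  True | False |  True
 True |  True | False |  True |  True
 True |  True | False | False |  True
 True | False |  True |  True |  True
 True | False |  True | False |  True
 True | False | False |  True |  True
 True | False | False | False |  True
False |  True |  True |  True |  True
False |  True |  True | False |  True
False |  True | False |  True |  True
False |  True | False | False |  True
False | False |  True |  True |  True
False | False |  True | False |  True
False | False | False |  True |  True
False | False | False | False |  True
Every row is True, so the formula is a tautology.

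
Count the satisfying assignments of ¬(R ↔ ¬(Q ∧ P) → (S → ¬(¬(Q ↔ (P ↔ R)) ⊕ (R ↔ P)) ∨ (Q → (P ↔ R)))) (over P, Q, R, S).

9

  P   |   Q   |   R   |   S   || (Q ∧ P) | ¬(Q ∧ P) | (P ↔ R) | (Q ↔ (P ↔ R)) | ¬(Q ↔ (P ↔ R)) | (R ↔ P) | (¬(Q ↔ (P ↔ R)) ⊕ (R ↔ P)) | ¬(¬(Q ↔ (P ↔ R)) ⊕ (R ↔ P)) | (Q → (P ↔ R)) |   φ  
 True |  True |  True |  True ||   True  |  False   |   True  |      True     |     False      |   True  |            True            |            False            |      True     | False
 True |  True |  True | False ||   True  |  False   |   True  |      True     |     False      |   True  |            True            |            False            |      True     | False
 True |  True | False |  True ||   True  |  False   |  False  |     False     |      True      |  False  |            True            |            False            |     False     |  True
 True |  True | False | False ||   True  |  False   |  False  |     False     |      True      |  False  |            True            |            False            |     False     |  True
 True | False |  True |  True ||  False  |   True   |   True  |     False     |      True      |   True  |           False            |             True            |      True     | False
 True | False |  True | False ||  False  |   True   |   True  |     False     |      True      |   True  |           False            |             True            |      True     | False
 True | False | False |  True ||  False  |   True   |  False  |      True     |     False      |  False  |           False            |             True            |      True     |  True
 True | False | False | False ||  False  |   True   |  False  |      True     |     False      |  False  |           False            |             True            |      True     |  True
False |  True |  True |  True ||  False  |   True   |  False  |     False     |      True      |  False  |            True            |            False            |     False     |  True
False |  True |  True | False ||  False  |   True   |  False  |     False     |      True      |  False  |            True            |            False            |     False     | False
False |  True | False |  True ||  False  |   True   |   True  |      True     |     False      |   True  |            True            |            False            |      True     |  True
False |  True | False | False ||  False  |   True   |   True  |      True     |     False      |   True  |            True            |            False            |      True     |  True
False | False |  True |  True ||  False  |   True   |  False  |      True     |     False      |  False  |           False            |             True            |      True     | False
False | False |  True | False ||  False  |   True   |  False  |      True     |     False      |  False  |           False            |             True            |      True     | False
False | False | False |  True ||  False  |   True   |   True  |     False     |      True      |   True  |           False            |             True            |      True     |  True
False | False | False | False ||  False  |   True   |   True  |     False     |      True      |   True  |           False            |             True            |      True     |  True
The formula is true on 9 of the 16 rows.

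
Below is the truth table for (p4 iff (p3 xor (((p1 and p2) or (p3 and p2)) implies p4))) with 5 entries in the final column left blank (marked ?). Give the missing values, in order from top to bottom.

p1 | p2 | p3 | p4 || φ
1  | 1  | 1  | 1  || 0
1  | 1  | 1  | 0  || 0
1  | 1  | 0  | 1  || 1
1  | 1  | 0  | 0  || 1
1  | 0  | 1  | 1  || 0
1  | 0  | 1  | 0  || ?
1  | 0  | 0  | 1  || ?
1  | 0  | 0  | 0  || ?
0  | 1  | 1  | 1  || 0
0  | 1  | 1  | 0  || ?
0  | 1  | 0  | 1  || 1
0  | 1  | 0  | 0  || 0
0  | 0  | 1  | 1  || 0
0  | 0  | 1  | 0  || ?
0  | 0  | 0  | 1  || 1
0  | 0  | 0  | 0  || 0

Row p1=1, p2=0, p3=1, p4=0: (p3 xor (((p1 and p2) or (p3 and p2)) implies p4)) = 0, so the formula = 1.
Row p1=1, p2=0, p3=0, p4=1: (p3 xor (((p1 and p2) or (p3 and p2)) implies p4)) = 1, so the formula = 1.
Row p1=1, p2=0, p3=0, p4=0: (p3 xor (((p1 and p2) or (p3 and p2)) implies p4)) = 1, so the formula = 0.
Row p1=0, p2=1, p3=1, p4=0: (p3 xor (((p1 and p2) or (p3 and p2)) implies p4)) = 1, so the formula = 0.
Row p1=0, p2=0, p3=1, p4=0: (p3 xor (((p1 and p2) or (p3 and p2)) implies p4)) = 0, so the formula = 1.

1, 1, 0, 0, 1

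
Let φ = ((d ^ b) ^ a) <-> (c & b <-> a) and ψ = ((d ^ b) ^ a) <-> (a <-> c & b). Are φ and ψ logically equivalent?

a | b | c | d | φ | ψ
- | - | - | - | - | -
F | F | F | F | F | F
F | F | F | T | T | T
F | F | T | F | F | F
F | F | T | T | T | T
F | T | F | F | T | T
F | T | F | T | F | F
F | T | T | F | F | F
F | T | T | T | T | T
T | F | F | F | F | F
T | F | F | T | T | T
T | F | T | F | F | F
T | F | T | T | T | T
T | T | F | F | T | T
T | T | F | T | F | F
T | T | T | F | F | F
T | T | T | T | T | T
The columns for φ and ψ agree on every row, so they are logically equivalent.

equivalent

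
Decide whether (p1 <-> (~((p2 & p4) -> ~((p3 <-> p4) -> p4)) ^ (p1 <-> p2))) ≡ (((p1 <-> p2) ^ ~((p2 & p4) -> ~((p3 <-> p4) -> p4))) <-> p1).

equivalent

p1 | p2 | p3 | p4 | φ | ψ
-- | -- | -- | -- | - | -
F  | F  | F  | F  | F | F
F  | F  | F  | T  | F | F
F  | F  | T  | F  | F | F
F  | F  | T  | T  | F | F
F  | T  | F  | F  | T | T
F  | T  | F  | T  | F | F
F  | T  | T  | F  | T | T
F  | T  | T  | T  | F | F
T  | F  | F  | F  | F | F
T  | F  | F  | T  | F | F
T  | F  | T  | F  | F | F
T  | F  | T  | T  | F | F
T  | T  | F  | F  | T | T
T  | T  | F  | T  | F | F
T  | T  | T  | F  | T | T
T  | T  | T  | T  | F | F
The columns for φ and ψ agree on every row, so they are logically equivalent.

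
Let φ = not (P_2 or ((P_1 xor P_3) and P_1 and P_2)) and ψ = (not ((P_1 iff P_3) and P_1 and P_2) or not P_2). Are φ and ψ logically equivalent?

not equivalent

P_1  P_2  P_3  |  φ  ψ
 F    F    F   |  T  T
 F    F    T   |  T  T
 F    T    F   |  F  T
 F    T    T   |  F  T
 T    F    F   |  T  T
 T    F    T   |  T  T
 T    T    F   |  F  T
 T    T    T   |  F  F
The columns differ at P_1=F, P_2=T, P_3=F (φ=F, ψ=T), so they are not equivalent.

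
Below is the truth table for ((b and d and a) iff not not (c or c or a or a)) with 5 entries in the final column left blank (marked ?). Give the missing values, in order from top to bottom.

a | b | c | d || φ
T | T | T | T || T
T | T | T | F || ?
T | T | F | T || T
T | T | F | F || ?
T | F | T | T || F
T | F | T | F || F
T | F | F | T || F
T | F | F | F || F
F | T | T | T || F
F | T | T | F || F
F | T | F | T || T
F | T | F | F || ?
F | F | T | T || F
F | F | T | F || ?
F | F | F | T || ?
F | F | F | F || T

Row a=T, b=T, c=T, d=F: (b and d and a) = F, not not (c or c or a or a) = T, so the formula = F.
Row a=T, b=T, c=F, d=F: (b and d and a) = F, not not (c or c or a or a) = T, so the formula = F.
Row a=F, b=T, c=F, d=F: (b and d and a) = F, not not (c or c or a or a) = F, so the formula = T.
Row a=F, b=F, c=T, d=F: (b and d and a) = F, not not (c or c or a or a) = T, so the formula = F.
Row a=F, b=F, c=F, d=T: (b and d and a) = F, not not (c or c or a or a) = F, so the formula = T.

F, F, T, F, T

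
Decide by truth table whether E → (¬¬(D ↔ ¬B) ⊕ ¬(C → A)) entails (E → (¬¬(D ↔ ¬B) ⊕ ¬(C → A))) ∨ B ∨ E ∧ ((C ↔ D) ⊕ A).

A  B  C  D  E  |  φ  ψ
F  F  F  F  F  |  T  T
F  F  F  F  T  |  F  T
F  F  F  T  F  |  T  T
F  F  F  T  T  |  T  T
F  F  T  F  F  |  T  T
F  F  T  F  T  |  T  T
F  F  T  T  F  |  T  T
F  F  T  T  T  |  F  T
F  T  F  F  F  |  T  T
F  T  F  F  T  |  T  T
F  T  F  T  F  |  T  T
F  T  F  T  T  |  F  T
F  T  T  F  F  |  T  T
F  T  T  F  T  |  F  T
F  T  T  T  F  |  T  T
F  T  T  T  T  |  T  T
T  F  F  F  F  |  T  T
T  F  F  F  T  |  F  F
T  F  F  T  F  |  T  T
T  F  F  T  T  |  T  T
T  F  T  F  F  |  T  T
T  F  T  F  T  |  F  T
T  F  T  T  F  |  T  T
T  F  T  T  T  |  T  T
T  T  F  F  F  |  T  T
T  T  F  F  T  |  T  T
T  T  F  T  F  |  T  T
T  T  F  T  T  |  F  T
T  T  T  F  F  |  T  T
T  T  T  F  T  |  T  T
T  T  T  T  F  |  T  T
T  T  T  T  T  |  F  T
In every row where φ is true, ψ is also true, so φ ⊨ ψ.

yes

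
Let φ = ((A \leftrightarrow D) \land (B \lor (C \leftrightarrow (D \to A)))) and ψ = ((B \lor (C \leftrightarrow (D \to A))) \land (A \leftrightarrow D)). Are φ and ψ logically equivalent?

A | B | C | D | φ | ψ
- | - | - | - | - | -
1 | 1 | 1 | 1 | 1 | 1
1 | 1 | 1 | 0 | 0 | 0
1 | 1 | 0 | 1 | 1 | 1
1 | 1 | 0 | 0 | 0 | 0
1 | 0 | 1 | 1 | 1 | 1
1 | 0 | 1 | 0 | 0 | 0
1 | 0 | 0 | 1 | 0 | 0
1 | 0 | 0 | 0 | 0 | 0
0 | 1 | 1 | 1 | 0 | 0
0 | 1 | 1 | 0 | 1 | 1
0 | 1 | 0 | 1 | 0 | 0
0 | 1 | 0 | 0 | 1 | 1
0 | 0 | 1 | 1 | 0 | 0
0 | 0 | 1 | 0 | 1 | 1
0 | 0 | 0 | 1 | 0 | 0
0 | 0 | 0 | 0 | 0 | 0
The columns for φ and ψ agree on every row, so they are logically equivalent.

equivalent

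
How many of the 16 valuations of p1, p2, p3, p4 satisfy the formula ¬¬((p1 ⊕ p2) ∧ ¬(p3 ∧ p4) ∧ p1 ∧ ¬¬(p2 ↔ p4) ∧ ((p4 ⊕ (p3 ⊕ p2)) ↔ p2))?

p1  p2  p3  p4  |  (p1 ⊕ p2)  (p3 ∧ p4)  ¬(p3 ∧ p4)  (p2 ↔ p4)  ¬(p2 ↔ p4)  ¬¬(p2 ↔ p4)  (p3 ⊕ p2)  (p4 ⊕ (p3 ⊕ p2))  ((p4 ⊕ (p3 ⊕ p2)) ↔ p2)  φ
T   T   T   T   |      F          T          F           T          F            T           F             T                     T             F
T   T   T   F   |      F          F          T           F          T            F           F             F                     F             F
T   T   F   T   |      F          F          T           T          F            T           T             F                     F             F
T   T   F   F   |      F          F          T           F          T            F           T             T                     T             F
T   F   T   T   |      T          T          F           F          T            F           T             F                     T             F
T   F   T   F   |      T          F          T           T          F            T           T             T                     F             F
T   F   F   T   |      T          F          T           F          T            F           F             T                     F             F
T   F   F   F   |      T          F          T           T          F            T           F             F                     T             T
F   T   T   T   |      T          T          F           T          F            T           F             T                     T             F
F   T   T   F   |      T          F          T           F          T            F           F             F                     F             F
F   T   F   T   |      T          F          T           T          F            T           T             F                     F             F
F   T   F   F   |      T          F          T           F          T            F           T             T                     T             F
F   F   T   T   |      F          T          F           F          T            F           T             F                     T             F
F   F   T   F   |      F          F          T           T          F            T           T             T                     F             F
F   F   F   T   |      F          F          T           F          T            F           F             T                     F             F
F   F   F   F   |      F          F          T           T          F            T           F             F                     T             F
The formula is true on 1 of the 16 rows.

1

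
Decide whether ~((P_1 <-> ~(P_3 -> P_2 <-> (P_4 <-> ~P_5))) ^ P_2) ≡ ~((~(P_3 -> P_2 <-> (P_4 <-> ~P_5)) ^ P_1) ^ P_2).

not equivalent

P_1 | P_2 | P_3 | P_4 | P_5 | φ | ψ
--- | --- | --- | --- | --- | - | -
 T  |  T  |  T  |  T  |  T  | T | F
 T  |  T  |  T  |  T  |  F  | F | T
 T  |  T  |  T  |  F  |  T  | F | T
 T  |  T  |  T  |  F  |  F  | T | F
 T  |  T  |  F  |  T  |  T  | T | F
 T  |  T  |  F  |  T  |  F  | F | T
 T  |  T  |  F  |  F  |  T  | F | T
 T  |  T  |  F  |  F  |  F  | T | F
 T  |  F  |  T  |  T  |  T  | T | F
 T  |  F  |  T  |  T  |  F  | F | T
 T  |  F  |  T  |  F  |  T  | F | T
 T  |  F  |  T  |  F  |  F  | T | F
 T  |  F  |  F  |  T  |  T  | F | T
 T  |  F  |  F  |  T  |  F  | T | F
 T  |  F  |  F  |  F  |  T  | T | F
 T  |  F  |  F  |  F  |  F  | F | T
 F  |  T  |  T  |  T  |  T  | F | T
 F  |  T  |  T  |  T  |  F  | T | F
 F  |  T  |  T  |  F  |  T  | T | F
 F  |  T  |  T  |  F  |  F  | F | T
 F  |  T  |  F  |  T  |  T  | F | T
 F  |  T  |  F  |  T  |  F  | T | F
 F  |  T  |  F  |  F  |  T  | T | F
 F  |  T  |  F  |  F  |  F  | F | T
 F  |  F  |  T  |  T  |  T  | F | T
 F  |  F  |  T  |  T  |  F  | T | F
 F  |  F  |  T  |  F  |  T  | T | F
 F  |  F  |  T  |  F  |  F  | F | T
 F  |  F  |  F  |  T  |  T  | T | F
 F  |  F  |  F  |  T  |  F  | F | T
 F  |  F  |  F  |  F  |  T  | F | T
 F  |  F  |  F  |  F  |  F  | T | F
The columns differ at P_1=T, P_2=T, P_3=T, P_4=T, P_5=T (φ=T, ψ=F), so they are not equivalent.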